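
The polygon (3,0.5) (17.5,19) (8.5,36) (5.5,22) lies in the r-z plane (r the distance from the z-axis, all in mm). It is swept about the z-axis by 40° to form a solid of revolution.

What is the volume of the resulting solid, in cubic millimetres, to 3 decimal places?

Volume = 1451.939 mm³

Profile (r,z), 4 vertices: (3,0.5) (17.5,19) (8.5,36) (5.5,22)
edge 0: (3,0.5)→(17.5,19)  cross = 3·19 − 17.5·0.5 = 48.2500; (r_i+r_j)·cross = 20.5·48.2500 = 989.1250
edge 1: (17.5,19)→(8.5,36)  cross = 17.5·36 − 8.5·19 = 468.5000; (r_i+r_j)·cross = 26·468.5000 = 12181.0000
edge 2: (8.5,36)→(5.5,22)  cross = 8.5·22 − 5.5·36 = -11.0000; (r_i+r_j)·cross = 14·-11.0000 = -154.0000
edge 3: (5.5,22)→(3,0.5)  cross = 5.5·0.5 − 3·22 = -63.2500; (r_i+r_j)·cross = 8.5·-63.2500 = -537.6250
Σcross = 442.5000 → A = |Σcross|/2 = 221.2500 mm²
Σ(r_i+r_j)·cross = 12478.5000 → first moment M = |Σ|/6 = 2079.7500
R_c = M/A = 2079.7500/221.2500 = 9.4000 mm
θ = 40° = 0.698132 rad
V = θ·R_c·A = 0.698132·9.4000·221.2500 = 1451.939 mm³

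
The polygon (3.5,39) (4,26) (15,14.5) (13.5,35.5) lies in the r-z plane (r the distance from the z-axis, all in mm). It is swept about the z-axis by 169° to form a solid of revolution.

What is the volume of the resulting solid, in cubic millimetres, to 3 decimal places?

Volume = 4739.096 mm³

Profile (r,z), 4 vertices: (3.5,39) (4,26) (15,14.5) (13.5,35.5)
edge 0: (3.5,39)→(4,26)  cross = 3.5·26 − 4·39 = -65.0000; (r_i+r_j)·cross = 7.5·-65.0000 = -487.5000
edge 1: (4,26)→(15,14.5)  cross = 4·14.5 − 15·26 = -332.0000; (r_i+r_j)·cross = 19·-332.0000 = -6308.0000
edge 2: (15,14.5)→(13.5,35.5)  cross = 15·35.5 − 13.5·14.5 = 336.7500; (r_i+r_j)·cross = 28.5·336.7500 = 9597.3750
edge 3: (13.5,35.5)→(3.5,39)  cross = 13.5·39 − 3.5·35.5 = 402.2500; (r_i+r_j)·cross = 17·402.2500 = 6838.2500
Σcross = 342.0000 → A = |Σcross|/2 = 171.0000 mm²
Σ(r_i+r_j)·cross = 9640.1250 → first moment M = |Σ|/6 = 1606.6875
R_c = M/A = 1606.6875/171.0000 = 9.3958 mm
θ = 169° = 2.949606 rad
V = θ·R_c·A = 2.949606·9.3958·171.0000 = 4739.096 mm³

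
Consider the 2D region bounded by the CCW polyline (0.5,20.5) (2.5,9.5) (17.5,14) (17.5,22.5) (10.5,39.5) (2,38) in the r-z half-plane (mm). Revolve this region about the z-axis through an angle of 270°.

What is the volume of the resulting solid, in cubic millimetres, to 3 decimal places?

Volume = 15108.508 mm³

Profile (r,z), 6 vertices: (0.5,20.5) (2.5,9.5) (17.5,14) (17.5,22.5) (10.5,39.5) (2,38)
edge 0: (0.5,20.5)→(2.5,9.5)  cross = 0.5·9.5 − 2.5·20.5 = -46.5000; (r_i+r_j)·cross = 3·-46.5000 = -139.5000
edge 1: (2.5,9.5)→(17.5,14)  cross = 2.5·14 − 17.5·9.5 = -131.2500; (r_i+r_j)·cross = 20·-131.2500 = -2625.0000
edge 2: (17.5,14)→(17.5,22.5)  cross = 17.5·22.5 − 17.5·14 = 148.7500; (r_i+r_j)·cross = 35·148.7500 = 5206.2500
edge 3: (17.5,22.5)→(10.5,39.5)  cross = 17.5·39.5 − 10.5·22.5 = 455.0000; (r_i+r_j)·cross = 28·455.0000 = 12740.0000
edge 4: (10.5,39.5)→(2,38)  cross = 10.5·38 − 2·39.5 = 320.0000; (r_i+r_j)·cross = 12.5·320.0000 = 4000.0000
edge 5: (2,38)→(0.5,20.5)  cross = 2·20.5 − 0.5·38 = 22.0000; (r_i+r_j)·cross = 2.5·22.0000 = 55.0000
Σcross = 768.0000 → A = |Σcross|/2 = 384.0000 mm²
Σ(r_i+r_j)·cross = 19236.7500 → first moment M = |Σ|/6 = 3206.1250
R_c = M/A = 3206.1250/384.0000 = 8.3493 mm
θ = 270° = 4.712389 rad
V = θ·R_c·A = 4.712389·8.3493·384.0000 = 15108.508 mm³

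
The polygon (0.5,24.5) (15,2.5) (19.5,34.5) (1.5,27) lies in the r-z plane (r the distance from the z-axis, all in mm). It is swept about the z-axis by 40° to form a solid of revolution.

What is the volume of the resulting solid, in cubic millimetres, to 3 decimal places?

Profile (r,z), 4 vertices: (0.5,24.5) (15,2.5) (19.5,34.5) (1.5,27)
edge 0: (0.5,24.5)→(15,2.5)  cross = 0.5·2.5 − 15·24.5 = -366.2500; (r_i+r_j)·cross = 15.5·-366.2500 = -5676.8750
edge 1: (15,2.5)→(19.5,34.5)  cross = 15·34.5 − 19.5·2.5 = 468.7500; (r_i+r_j)·cross = 34.5·468.7500 = 16171.8750
edge 2: (19.5,34.5)→(1.5,27)  cross = 19.5·27 − 1.5·34.5 = 474.7500; (r_i+r_j)·cross = 21·474.7500 = 9969.7500
edge 3: (1.5,27)→(0.5,24.5)  cross = 1.5·24.5 − 0.5·27 = 23.2500; (r_i+r_j)·cross = 2·23.2500 = 46.5000
Σcross = 600.5000 → A = |Σcross|/2 = 300.2500 mm²
Σ(r_i+r_j)·cross = 20511.2500 → first moment M = |Σ|/6 = 3418.5417
R_c = M/A = 3418.5417/300.2500 = 11.3857 mm
θ = 40° = 0.698132 rad
V = θ·R_c·A = 0.698132·11.3857·300.2500 = 2386.592 mm³

Volume = 2386.592 mm³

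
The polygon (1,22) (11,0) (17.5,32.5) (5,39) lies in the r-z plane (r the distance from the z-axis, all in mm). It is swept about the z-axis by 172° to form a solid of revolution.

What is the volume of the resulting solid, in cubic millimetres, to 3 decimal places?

Profile (r,z), 4 vertices: (1,22) (11,0) (17.5,32.5) (5,39)
edge 0: (1,22)→(11,0)  cross = 1·0 − 11·22 = -242.0000; (r_i+r_j)·cross = 12·-242.0000 = -2904.0000
edge 1: (11,0)→(17.5,32.5)  cross = 11·32.5 − 17.5·0 = 357.5000; (r_i+r_j)·cross = 28.5·357.5000 = 10188.7500
edge 2: (17.5,32.5)→(5,39)  cross = 17.5·39 − 5·32.5 = 520.0000; (r_i+r_j)·cross = 22.5·520.0000 = 11700.0000
edge 3: (5,39)→(1,22)  cross = 5·22 − 1·39 = 71.0000; (r_i+r_j)·cross = 6·71.0000 = 426.0000
Σcross = 706.5000 → A = |Σcross|/2 = 353.2500 mm²
Σ(r_i+r_j)·cross = 19410.7500 → first moment M = |Σ|/6 = 3235.1250
R_c = M/A = 3235.1250/353.2500 = 9.1582 mm
θ = 172° = 3.001966 rad
V = θ·R_c·A = 3.001966·9.1582·353.2500 = 9711.736 mm³

Volume = 9711.736 mm³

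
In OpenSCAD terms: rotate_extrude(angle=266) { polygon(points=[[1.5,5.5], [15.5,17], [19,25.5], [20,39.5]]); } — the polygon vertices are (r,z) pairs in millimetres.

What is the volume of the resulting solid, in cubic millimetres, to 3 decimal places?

Profile (r,z), 4 vertices: (1.5,5.5) (15.5,17) (19,25.5) (20,39.5)
edge 0: (1.5,5.5)→(15.5,17)  cross = 1.5·17 − 15.5·5.5 = -59.7500; (r_i+r_j)·cross = 17·-59.7500 = -1015.7500
edge 1: (15.5,17)→(19,25.5)  cross = 15.5·25.5 − 19·17 = 72.2500; (r_i+r_j)·cross = 34.5·72.2500 = 2492.6250
edge 2: (19,25.5)→(20,39.5)  cross = 19·39.5 − 20·25.5 = 240.5000; (r_i+r_j)·cross = 39·240.5000 = 9379.5000
edge 3: (20,39.5)→(1.5,5.5)  cross = 20·5.5 − 1.5·39.5 = 50.7500; (r_i+r_j)·cross = 21.5·50.7500 = 1091.1250
Σcross = 303.7500 → A = |Σcross|/2 = 151.8750 mm²
Σ(r_i+r_j)·cross = 11947.5000 → first moment M = |Σ|/6 = 1991.2500
R_c = M/A = 1991.2500/151.8750 = 13.1111 mm
θ = 266° = 4.642576 rad
V = θ·R_c·A = 4.642576·13.1111·151.8750 = 9244.529 mm³

Volume = 9244.529 mm³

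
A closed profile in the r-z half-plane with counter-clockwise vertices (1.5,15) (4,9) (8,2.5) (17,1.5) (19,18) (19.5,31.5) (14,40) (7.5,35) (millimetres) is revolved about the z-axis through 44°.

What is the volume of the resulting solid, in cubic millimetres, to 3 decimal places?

Profile (r,z), 8 vertices: (1.5,15) (4,9) (8,2.5) (17,1.5) (19,18) (19.5,31.5) (14,40) (7.5,35)
edge 0: (1.5,15)→(4,9)  cross = 1.5·9 − 4·15 = -46.5000; (r_i+r_j)·cross = 5.5·-46.5000 = -255.7500
edge 1: (4,9)→(8,2.5)  cross = 4·2.5 − 8·9 = -62.0000; (r_i+r_j)·cross = 12·-62.0000 = -744.0000
edge 2: (8,2.5)→(17,1.5)  cross = 8·1.5 − 17·2.5 = -30.5000; (r_i+r_j)·cross = 25·-30.5000 = -762.5000
edge 3: (17,1.5)→(19,18)  cross = 17·18 − 19·1.5 = 277.5000; (r_i+r_j)·cross = 36·277.5000 = 9990.0000
edge 4: (19,18)→(19.5,31.5)  cross = 19·31.5 − 19.5·18 = 247.5000; (r_i+r_j)·cross = 38.5·247.5000 = 9528.7500
edge 5: (19.5,31.5)→(14,40)  cross = 19.5·40 − 14·31.5 = 339.0000; (r_i+r_j)·cross = 33.5·339.0000 = 11356.5000
edge 6: (14,40)→(7.5,35)  cross = 14·35 − 7.5·40 = 190.0000; (r_i+r_j)·cross = 21.5·190.0000 = 4085.0000
edge 7: (7.5,35)→(1.5,15)  cross = 7.5·15 − 1.5·35 = 60.0000; (r_i+r_j)·cross = 9·60.0000 = 540.0000
Σcross = 975.0000 → A = |Σcross|/2 = 487.5000 mm²
Σ(r_i+r_j)·cross = 33738.0000 → first moment M = |Σ|/6 = 5623.0000
R_c = M/A = 5623.0000/487.5000 = 11.5344 mm
θ = 44° = 0.767945 rad
V = θ·R_c·A = 0.767945·11.5344·487.5000 = 4318.154 mm³

Volume = 4318.154 mm³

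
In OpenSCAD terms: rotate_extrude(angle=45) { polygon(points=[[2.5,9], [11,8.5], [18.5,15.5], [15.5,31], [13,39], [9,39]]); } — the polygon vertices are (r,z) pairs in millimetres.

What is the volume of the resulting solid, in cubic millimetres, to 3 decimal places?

Volume = 2573.063 mm³

Profile (r,z), 6 vertices: (2.5,9) (11,8.5) (18.5,15.5) (15.5,31) (13,39) (9,39)
edge 0: (2.5,9)→(11,8.5)  cross = 2.5·8.5 − 11·9 = -77.7500; (r_i+r_j)·cross = 13.5·-77.7500 = -1049.6250
edge 1: (11,8.5)→(18.5,15.5)  cross = 11·15.5 − 18.5·8.5 = 13.2500; (r_i+r_j)·cross = 29.5·13.2500 = 390.8750
edge 2: (18.5,15.5)→(15.5,31)  cross = 18.5·31 − 15.5·15.5 = 333.2500; (r_i+r_j)·cross = 34·333.2500 = 11330.5000
edge 3: (15.5,31)→(13,39)  cross = 15.5·39 − 13·31 = 201.5000; (r_i+r_j)·cross = 28.5·201.5000 = 5742.7500
edge 4: (13,39)→(9,39)  cross = 13·39 − 9·39 = 156.0000; (r_i+r_j)·cross = 22·156.0000 = 3432.0000
edge 5: (9,39)→(2.5,9)  cross = 9·9 − 2.5·39 = -16.5000; (r_i+r_j)·cross = 11.5·-16.5000 = -189.7500
Σcross = 609.7500 → A = |Σcross|/2 = 304.8750 mm²
Σ(r_i+r_j)·cross = 19656.7500 → first moment M = |Σ|/6 = 3276.1250
R_c = M/A = 3276.1250/304.8750 = 10.7458 mm
θ = 45° = 0.785398 rad
V = θ·R_c·A = 0.785398·10.7458·304.8750 = 2573.063 mm³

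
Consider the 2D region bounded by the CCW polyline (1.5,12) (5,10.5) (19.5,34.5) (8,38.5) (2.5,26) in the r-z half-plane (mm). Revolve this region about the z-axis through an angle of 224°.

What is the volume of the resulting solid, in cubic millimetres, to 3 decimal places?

Profile (r,z), 5 vertices: (1.5,12) (5,10.5) (19.5,34.5) (8,38.5) (2.5,26)
edge 0: (1.5,12)→(5,10.5)  cross = 1.5·10.5 − 5·12 = -44.2500; (r_i+r_j)·cross = 6.5·-44.2500 = -287.6250
edge 1: (5,10.5)→(19.5,34.5)  cross = 5·34.5 − 19.5·10.5 = -32.2500; (r_i+r_j)·cross = 24.5·-32.2500 = -790.1250
edge 2: (19.5,34.5)→(8,38.5)  cross = 19.5·38.5 − 8·34.5 = 474.7500; (r_i+r_j)·cross = 27.5·474.7500 = 13055.6250
edge 3: (8,38.5)→(2.5,26)  cross = 8·26 − 2.5·38.5 = 111.7500; (r_i+r_j)·cross = 10.5·111.7500 = 1173.3750
edge 4: (2.5,26)→(1.5,12)  cross = 2.5·12 − 1.5·26 = -9.0000; (r_i+r_j)·cross = 4·-9.0000 = -36.0000
Σcross = 501.0000 → A = |Σcross|/2 = 250.5000 mm²
Σ(r_i+r_j)·cross = 13115.2500 → first moment M = |Σ|/6 = 2185.8750
R_c = M/A = 2185.8750/250.5000 = 8.7260 mm
θ = 224° = 3.909538 rad
V = θ·R_c·A = 3.909538·8.7260·250.5000 = 8545.760 mm³

Volume = 8545.760 mm³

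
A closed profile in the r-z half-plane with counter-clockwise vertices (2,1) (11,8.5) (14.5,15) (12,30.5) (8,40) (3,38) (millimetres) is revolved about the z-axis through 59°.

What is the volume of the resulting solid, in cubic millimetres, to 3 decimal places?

Profile (r,z), 6 vertices: (2,1) (11,8.5) (14.5,15) (12,30.5) (8,40) (3,38)
edge 0: (2,1)→(11,8.5)  cross = 2·8.5 − 11·1 = 6.0000; (r_i+r_j)·cross = 13·6.0000 = 78.0000
edge 1: (11,8.5)→(14.5,15)  cross = 11·15 − 14.5·8.5 = 41.7500; (r_i+r_j)·cross = 25.5·41.7500 = 1064.6250
edge 2: (14.5,15)→(12,30.5)  cross = 14.5·30.5 − 12·15 = 262.2500; (r_i+r_j)·cross = 26.5·262.2500 = 6949.6250
edge 3: (12,30.5)→(8,40)  cross = 12·40 − 8·30.5 = 236.0000; (r_i+r_j)·cross = 20·236.0000 = 4720.0000
edge 4: (8,40)→(3,38)  cross = 8·38 − 3·40 = 184.0000; (r_i+r_j)·cross = 11·184.0000 = 2024.0000
edge 5: (3,38)→(2,1)  cross = 3·1 − 2·38 = -73.0000; (r_i+r_j)·cross = 5·-73.0000 = -365.0000
Σcross = 657.0000 → A = |Σcross|/2 = 328.5000 mm²
Σ(r_i+r_j)·cross = 14471.2500 → first moment M = |Σ|/6 = 2411.8750
R_c = M/A = 2411.8750/328.5000 = 7.3421 mm
θ = 59° = 1.029744 rad
V = θ·R_c·A = 1.029744·7.3421·328.5000 = 2483.614 mm³

Volume = 2483.614 mm³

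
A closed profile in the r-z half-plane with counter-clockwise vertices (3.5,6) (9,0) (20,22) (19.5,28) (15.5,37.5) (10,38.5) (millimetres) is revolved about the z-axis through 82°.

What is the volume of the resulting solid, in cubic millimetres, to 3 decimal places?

Profile (r,z), 6 vertices: (3.5,6) (9,0) (20,22) (19.5,28) (15.5,37.5) (10,38.5)
edge 0: (3.5,6)→(9,0)  cross = 3.5·0 − 9·6 = -54.0000; (r_i+r_j)·cross = 12.5·-54.0000 = -675.0000
edge 1: (9,0)→(20,22)  cross = 9·22 − 20·0 = 198.0000; (r_i+r_j)·cross = 29·198.0000 = 5742.0000
edge 2: (20,22)→(19.5,28)  cross = 20·28 − 19.5·22 = 131.0000; (r_i+r_j)·cross = 39.5·131.0000 = 5174.5000
edge 3: (19.5,28)→(15.5,37.5)  cross = 19.5·37.5 − 15.5·28 = 297.2500; (r_i+r_j)·cross = 35·297.2500 = 10403.7500
edge 4: (15.5,37.5)→(10,38.5)  cross = 15.5·38.5 − 10·37.5 = 221.7500; (r_i+r_j)·cross = 25.5·221.7500 = 5654.6250
edge 5: (10,38.5)→(3.5,6)  cross = 10·6 − 3.5·38.5 = -74.7500; (r_i+r_j)·cross = 13.5·-74.7500 = -1009.1250
Σcross = 719.2500 → A = |Σcross|/2 = 359.6250 mm²
Σ(r_i+r_j)·cross = 25290.7500 → first moment M = |Σ|/6 = 4215.1250
R_c = M/A = 4215.1250/359.6250 = 11.7209 mm
θ = 82° = 1.431170 rad
V = θ·R_c·A = 1.431170·11.7209·359.6250 = 6032.560 mm³

Volume = 6032.560 mm³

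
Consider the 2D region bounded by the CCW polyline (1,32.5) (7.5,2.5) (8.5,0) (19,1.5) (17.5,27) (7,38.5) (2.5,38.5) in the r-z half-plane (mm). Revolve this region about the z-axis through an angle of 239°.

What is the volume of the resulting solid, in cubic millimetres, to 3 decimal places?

Volume = 20438.334 mm³

Profile (r,z), 7 vertices: (1,32.5) (7.5,2.5) (8.5,0) (19,1.5) (17.5,27) (7,38.5) (2.5,38.5)
edge 0: (1,32.5)→(7.5,2.5)  cross = 1·2.5 − 7.5·32.5 = -241.2500; (r_i+r_j)·cross = 8.5·-241.2500 = -2050.6250
edge 1: (7.5,2.5)→(8.5,0)  cross = 7.5·0 − 8.5·2.5 = -21.2500; (r_i+r_j)·cross = 16·-21.2500 = -340.0000
edge 2: (8.5,0)→(19,1.5)  cross = 8.5·1.5 − 19·0 = 12.7500; (r_i+r_j)·cross = 27.5·12.7500 = 350.6250
edge 3: (19,1.5)→(17.5,27)  cross = 19·27 − 17.5·1.5 = 486.7500; (r_i+r_j)·cross = 36.5·486.7500 = 17766.3750
edge 4: (17.5,27)→(7,38.5)  cross = 17.5·38.5 − 7·27 = 484.7500; (r_i+r_j)·cross = 24.5·484.7500 = 11876.3750
edge 5: (7,38.5)→(2.5,38.5)  cross = 7·38.5 − 2.5·38.5 = 173.2500; (r_i+r_j)·cross = 9.5·173.2500 = 1645.8750
edge 6: (2.5,38.5)→(1,32.5)  cross = 2.5·32.5 − 1·38.5 = 42.7500; (r_i+r_j)·cross = 3.5·42.7500 = 149.6250
Σcross = 937.7500 → A = |Σcross|/2 = 468.8750 mm²
Σ(r_i+r_j)·cross = 29398.2500 → first moment M = |Σ|/6 = 4899.7083
R_c = M/A = 4899.7083/468.8750 = 10.4499 mm
θ = 239° = 4.171337 rad
V = θ·R_c·A = 4.171337·10.4499·468.8750 = 20438.334 mm³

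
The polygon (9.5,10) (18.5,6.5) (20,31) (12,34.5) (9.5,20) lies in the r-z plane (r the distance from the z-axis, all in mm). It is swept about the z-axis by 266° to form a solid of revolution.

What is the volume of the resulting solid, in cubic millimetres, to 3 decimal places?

Profile (r,z), 5 vertices: (9.5,10) (18.5,6.5) (20,31) (12,34.5) (9.5,20)
edge 0: (9.5,10)→(18.5,6.5)  cross = 9.5·6.5 − 18.5·10 = -123.2500; (r_i+r_j)·cross = 28·-123.2500 = -3451.0000
edge 1: (18.5,6.5)→(20,31)  cross = 18.5·31 − 20·6.5 = 443.5000; (r_i+r_j)·cross = 38.5·443.5000 = 17074.7500
edge 2: (20,31)→(12,34.5)  cross = 20·34.5 − 12·31 = 318.0000; (r_i+r_j)·cross = 32·318.0000 = 10176.0000
edge 3: (12,34.5)→(9.5,20)  cross = 12·20 − 9.5·34.5 = -87.7500; (r_i+r_j)·cross = 21.5·-87.7500 = -1886.6250
edge 4: (9.5,20)→(9.5,10)  cross = 9.5·10 − 9.5·20 = -95.0000; (r_i+r_j)·cross = 19·-95.0000 = -1805.0000
Σcross = 455.5000 → A = |Σcross|/2 = 227.7500 mm²
Σ(r_i+r_j)·cross = 20108.1250 → first moment M = |Σ|/6 = 3351.3542
R_c = M/A = 3351.3542/227.7500 = 14.7151 mm
θ = 266° = 4.642576 rad
V = θ·R_c·A = 4.642576·14.7151·227.7500 = 15558.916 mm³

Volume = 15558.916 mm³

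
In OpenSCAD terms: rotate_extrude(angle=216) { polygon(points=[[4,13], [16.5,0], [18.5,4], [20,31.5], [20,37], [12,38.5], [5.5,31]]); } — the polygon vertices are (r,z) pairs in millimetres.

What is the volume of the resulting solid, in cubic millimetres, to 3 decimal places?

Volume = 21618.084 mm³

Profile (r,z), 7 vertices: (4,13) (16.5,0) (18.5,4) (20,31.5) (20,37) (12,38.5) (5.5,31)
edge 0: (4,13)→(16.5,0)  cross = 4·0 − 16.5·13 = -214.5000; (r_i+r_j)·cross = 20.5·-214.5000 = -4397.2500
edge 1: (16.5,0)→(18.5,4)  cross = 16.5·4 − 18.5·0 = 66.0000; (r_i+r_j)·cross = 35·66.0000 = 2310.0000
edge 2: (18.5,4)→(20,31.5)  cross = 18.5·31.5 − 20·4 = 502.7500; (r_i+r_j)·cross = 38.5·502.7500 = 19355.8750
edge 3: (20,31.5)→(20,37)  cross = 20·37 − 20·31.5 = 110.0000; (r_i+r_j)·cross = 40·110.0000 = 4400.0000
edge 4: (20,37)→(12,38.5)  cross = 20·38.5 − 12·37 = 326.0000; (r_i+r_j)·cross = 32·326.0000 = 10432.0000
edge 5: (12,38.5)→(5.5,31)  cross = 12·31 − 5.5·38.5 = 160.2500; (r_i+r_j)·cross = 17.5·160.2500 = 2804.3750
edge 6: (5.5,31)→(4,13)  cross = 5.5·13 − 4·31 = -52.5000; (r_i+r_j)·cross = 9.5·-52.5000 = -498.7500
Σcross = 898.0000 → A = |Σcross|/2 = 449.0000 mm²
Σ(r_i+r_j)·cross = 34406.2500 → first moment M = |Σ|/6 = 5734.3750
R_c = M/A = 5734.3750/449.0000 = 12.7714 mm
θ = 216° = 3.769911 rad
V = θ·R_c·A = 3.769911·12.7714·449.0000 = 21618.084 mm³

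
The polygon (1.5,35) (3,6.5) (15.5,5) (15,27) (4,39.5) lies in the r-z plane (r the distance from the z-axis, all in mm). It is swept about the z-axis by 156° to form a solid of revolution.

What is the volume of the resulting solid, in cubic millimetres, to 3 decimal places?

Profile (r,z), 5 vertices: (1.5,35) (3,6.5) (15.5,5) (15,27) (4,39.5)
edge 0: (1.5,35)→(3,6.5)  cross = 1.5·6.5 − 3·35 = -95.2500; (r_i+r_j)·cross = 4.5·-95.2500 = -428.6250
edge 1: (3,6.5)→(15.5,5)  cross = 3·5 − 15.5·6.5 = -85.7500; (r_i+r_j)·cross = 18.5·-85.7500 = -1586.3750
edge 2: (15.5,5)→(15,27)  cross = 15.5·27 − 15·5 = 343.5000; (r_i+r_j)·cross = 30.5·343.5000 = 10476.7500
edge 3: (15,27)→(4,39.5)  cross = 15·39.5 − 4·27 = 484.5000; (r_i+r_j)·cross = 19·484.5000 = 9205.5000
edge 4: (4,39.5)→(1.5,35)  cross = 4·35 − 1.5·39.5 = 80.7500; (r_i+r_j)·cross = 5.5·80.7500 = 444.1250
Σcross = 727.7500 → A = |Σcross|/2 = 363.8750 mm²
Σ(r_i+r_j)·cross = 18111.3750 → first moment M = |Σ|/6 = 3018.5625
R_c = M/A = 3018.5625/363.8750 = 8.2956 mm
θ = 156° = 2.722714 rad
V = θ·R_c·A = 2.722714·8.2956·363.8750 = 8218.681 mm³

Volume = 8218.681 mm³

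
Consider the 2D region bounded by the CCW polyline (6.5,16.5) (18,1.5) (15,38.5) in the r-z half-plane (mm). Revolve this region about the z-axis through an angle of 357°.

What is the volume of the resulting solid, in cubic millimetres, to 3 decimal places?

Volume = 15607.958 mm³

Profile (r,z), 3 vertices: (6.5,16.5) (18,1.5) (15,38.5)
edge 0: (6.5,16.5)→(18,1.5)  cross = 6.5·1.5 − 18·16.5 = -287.2500; (r_i+r_j)·cross = 24.5·-287.2500 = -7037.6250
edge 1: (18,1.5)→(15,38.5)  cross = 18·38.5 − 15·1.5 = 670.5000; (r_i+r_j)·cross = 33·670.5000 = 22126.5000
edge 2: (15,38.5)→(6.5,16.5)  cross = 15·16.5 − 6.5·38.5 = -2.7500; (r_i+r_j)·cross = 21.5·-2.7500 = -59.1250
Σcross = 380.5000 → A = |Σcross|/2 = 190.2500 mm²
Σ(r_i+r_j)·cross = 15029.7500 → first moment M = |Σ|/6 = 2504.9583
R_c = M/A = 2504.9583/190.2500 = 13.1667 mm
θ = 357° = 6.230825 rad
V = θ·R_c·A = 6.230825·13.1667·190.2500 = 15607.958 mm³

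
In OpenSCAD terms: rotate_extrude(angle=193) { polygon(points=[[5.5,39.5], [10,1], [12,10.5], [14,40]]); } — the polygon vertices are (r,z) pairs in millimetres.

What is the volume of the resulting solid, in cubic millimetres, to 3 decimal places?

Volume = 6265.523 mm³

Profile (r,z), 4 vertices: (5.5,39.5) (10,1) (12,10.5) (14,40)
edge 0: (5.5,39.5)→(10,1)  cross = 5.5·1 − 10·39.5 = -389.5000; (r_i+r_j)·cross = 15.5·-389.5000 = -6037.2500
edge 1: (10,1)→(12,10.5)  cross = 10·10.5 − 12·1 = 93.0000; (r_i+r_j)·cross = 22·93.0000 = 2046.0000
edge 2: (12,10.5)→(14,40)  cross = 12·40 − 14·10.5 = 333.0000; (r_i+r_j)·cross = 26·333.0000 = 8658.0000
edge 3: (14,40)→(5.5,39.5)  cross = 14·39.5 − 5.5·40 = 333.0000; (r_i+r_j)·cross = 19.5·333.0000 = 6493.5000
Σcross = 369.5000 → A = |Σcross|/2 = 184.7500 mm²
Σ(r_i+r_j)·cross = 11160.2500 → first moment M = |Σ|/6 = 1860.0417
R_c = M/A = 1860.0417/184.7500 = 10.0679 mm
θ = 193° = 3.368485 rad
V = θ·R_c·A = 3.368485·10.0679·184.7500 = 6265.523 mm³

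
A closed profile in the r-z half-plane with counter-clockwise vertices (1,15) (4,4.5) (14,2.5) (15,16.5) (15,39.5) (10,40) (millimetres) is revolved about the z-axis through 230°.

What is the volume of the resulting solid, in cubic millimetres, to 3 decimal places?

Volume = 14093.388 mm³

Profile (r,z), 6 vertices: (1,15) (4,4.5) (14,2.5) (15,16.5) (15,39.5) (10,40)
edge 0: (1,15)→(4,4.5)  cross = 1·4.5 − 4·15 = -55.5000; (r_i+r_j)·cross = 5·-55.5000 = -277.5000
edge 1: (4,4.5)→(14,2.5)  cross = 4·2.5 − 14·4.5 = -53.0000; (r_i+r_j)·cross = 18·-53.0000 = -954.0000
edge 2: (14,2.5)→(15,16.5)  cross = 14·16.5 − 15·2.5 = 193.5000; (r_i+r_j)·cross = 29·193.5000 = 5611.5000
edge 3: (15,16.5)→(15,39.5)  cross = 15·39.5 − 15·16.5 = 345.0000; (r_i+r_j)·cross = 30·345.0000 = 10350.0000
edge 4: (15,39.5)→(10,40)  cross = 15·40 − 10·39.5 = 205.0000; (r_i+r_j)·cross = 25·205.0000 = 5125.0000
edge 5: (10,40)→(1,15)  cross = 10·15 − 1·40 = 110.0000; (r_i+r_j)·cross = 11·110.0000 = 1210.0000
Σcross = 745.0000 → A = |Σcross|/2 = 372.5000 mm²
Σ(r_i+r_j)·cross = 21065.0000 → first moment M = |Σ|/6 = 3510.8333
R_c = M/A = 3510.8333/372.5000 = 9.4251 mm
θ = 230° = 4.014257 rad
V = θ·R_c·A = 4.014257·9.4251·372.5000 = 14093.388 mm³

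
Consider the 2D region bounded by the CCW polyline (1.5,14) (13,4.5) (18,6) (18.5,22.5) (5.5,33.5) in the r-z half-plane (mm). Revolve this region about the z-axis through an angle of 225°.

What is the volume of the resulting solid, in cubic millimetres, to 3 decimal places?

Volume = 13213.097 mm³

Profile (r,z), 5 vertices: (1.5,14) (13,4.5) (18,6) (18.5,22.5) (5.5,33.5)
edge 0: (1.5,14)→(13,4.5)  cross = 1.5·4.5 − 13·14 = -175.2500; (r_i+r_j)·cross = 14.5·-175.2500 = -2541.1250
edge 1: (13,4.5)→(18,6)  cross = 13·6 − 18·4.5 = -3.0000; (r_i+r_j)·cross = 31·-3.0000 = -93.0000
edge 2: (18,6)→(18.5,22.5)  cross = 18·22.5 − 18.5·6 = 294.0000; (r_i+r_j)·cross = 36.5·294.0000 = 10731.0000
edge 3: (18.5,22.5)→(5.5,33.5)  cross = 18.5·33.5 − 5.5·22.5 = 496.0000; (r_i+r_j)·cross = 24·496.0000 = 11904.0000
edge 4: (5.5,33.5)→(1.5,14)  cross = 5.5·14 − 1.5·33.5 = 26.7500; (r_i+r_j)·cross = 7·26.7500 = 187.2500
Σcross = 638.5000 → A = |Σcross|/2 = 319.2500 mm²
Σ(r_i+r_j)·cross = 20188.1250 → first moment M = |Σ|/6 = 3364.6875
R_c = M/A = 3364.6875/319.2500 = 10.5394 mm
θ = 225° = 3.926991 rad
V = θ·R_c·A = 3.926991·10.5394·319.2500 = 13213.097 mm³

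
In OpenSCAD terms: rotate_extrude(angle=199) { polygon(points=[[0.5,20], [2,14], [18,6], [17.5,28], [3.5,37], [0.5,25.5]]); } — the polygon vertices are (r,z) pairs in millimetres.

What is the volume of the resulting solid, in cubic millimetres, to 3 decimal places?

Profile (r,z), 6 vertices: (0.5,20) (2,14) (18,6) (17.5,28) (3.5,37) (0.5,25.5)
edge 0: (0.5,20)→(2,14)  cross = 0.5·14 − 2·20 = -33.0000; (r_i+r_j)·cross = 2.5·-33.0000 = -82.5000
edge 1: (2,14)→(18,6)  cross = 2·6 − 18·14 = -240.0000; (r_i+r_j)·cross = 20·-240.0000 = -4800.0000
edge 2: (18,6)→(17.5,28)  cross = 18·28 − 17.5·6 = 399.0000; (r_i+r_j)·cross = 35.5·399.0000 = 14164.5000
edge 3: (17.5,28)→(3.5,37)  cross = 17.5·37 − 3.5·28 = 549.5000; (r_i+r_j)·cross = 21·549.5000 = 11539.5000
edge 4: (3.5,37)→(0.5,25.5)  cross = 3.5·25.5 − 0.5·37 = 70.7500; (r_i+r_j)·cross = 4·70.7500 = 283.0000
edge 5: (0.5,25.5)→(0.5,20)  cross = 0.5·20 − 0.5·25.5 = -2.7500; (r_i+r_j)·cross = 1·-2.7500 = -2.7500
Σcross = 743.5000 → A = |Σcross|/2 = 371.7500 mm²
Σ(r_i+r_j)·cross = 21101.7500 → first moment M = |Σ|/6 = 3516.9583
R_c = M/A = 3516.9583/371.7500 = 9.4605 mm
θ = 199° = 3.473205 rad
V = θ·R_c·A = 3.473205·9.4605·371.7500 = 12215.118 mm³

Volume = 12215.118 mm³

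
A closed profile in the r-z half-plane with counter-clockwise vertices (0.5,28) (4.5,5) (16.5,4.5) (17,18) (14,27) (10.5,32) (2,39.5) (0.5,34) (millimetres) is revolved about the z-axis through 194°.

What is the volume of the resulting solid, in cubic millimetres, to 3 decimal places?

Volume = 11518.540 mm³

Profile (r,z), 8 vertices: (0.5,28) (4.5,5) (16.5,4.5) (17,18) (14,27) (10.5,32) (2,39.5) (0.5,34)
edge 0: (0.5,28)→(4.5,5)  cross = 0.5·5 − 4.5·28 = -123.5000; (r_i+r_j)·cross = 5·-123.5000 = -617.5000
edge 1: (4.5,5)→(16.5,4.5)  cross = 4.5·4.5 − 16.5·5 = -62.2500; (r_i+r_j)·cross = 21·-62.2500 = -1307.2500
edge 2: (16.5,4.5)→(17,18)  cross = 16.5·18 − 17·4.5 = 220.5000; (r_i+r_j)·cross = 33.5·220.5000 = 7386.7500
edge 3: (17,18)→(14,27)  cross = 17·27 − 14·18 = 207.0000; (r_i+r_j)·cross = 31·207.0000 = 6417.0000
edge 4: (14,27)→(10.5,32)  cross = 14·32 − 10.5·27 = 164.5000; (r_i+r_j)·cross = 24.5·164.5000 = 4030.2500
edge 5: (10.5,32)→(2,39.5)  cross = 10.5·39.5 − 2·32 = 350.7500; (r_i+r_j)·cross = 12.5·350.7500 = 4384.3750
edge 6: (2,39.5)→(0.5,34)  cross = 2·34 − 0.5·39.5 = 48.2500; (r_i+r_j)·cross = 2.5·48.2500 = 120.6250
edge 7: (0.5,34)→(0.5,28)  cross = 0.5·28 − 0.5·34 = -3.0000; (r_i+r_j)·cross = 1·-3.0000 = -3.0000
Σcross = 802.2500 → A = |Σcross|/2 = 401.1250 mm²
Σ(r_i+r_j)·cross = 20411.2500 → first moment M = |Σ|/6 = 3401.8750
R_c = M/A = 3401.8750/401.1250 = 8.4808 mm
θ = 194° = 3.385939 rad
V = θ·R_c·A = 3.385939·8.4808·401.1250 = 11518.540 mm³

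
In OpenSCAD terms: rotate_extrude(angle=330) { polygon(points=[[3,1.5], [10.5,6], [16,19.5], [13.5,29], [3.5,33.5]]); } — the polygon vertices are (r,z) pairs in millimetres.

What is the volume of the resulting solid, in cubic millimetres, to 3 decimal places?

Profile (r,z), 5 vertices: (3,1.5) (10.5,6) (16,19.5) (13.5,29) (3.5,33.5)
edge 0: (3,1.5)→(10.5,6)  cross = 3·6 − 10.5·1.5 = 2.2500; (r_i+r_j)·cross = 13.5·2.2500 = 30.3750
edge 1: (10.5,6)→(16,19.5)  cross = 10.5·19.5 − 16·6 = 108.7500; (r_i+r_j)·cross = 26.5·108.7500 = 2881.8750
edge 2: (16,19.5)→(13.5,29)  cross = 16·29 − 13.5·19.5 = 200.7500; (r_i+r_j)·cross = 29.5·200.7500 = 5922.1250
edge 3: (13.5,29)→(3.5,33.5)  cross = 13.5·33.5 − 3.5·29 = 350.7500; (r_i+r_j)·cross = 17·350.7500 = 5962.7500
edge 4: (3.5,33.5)→(3,1.5)  cross = 3.5·1.5 − 3·33.5 = -95.2500; (r_i+r_j)·cross = 6.5·-95.2500 = -619.1250
Σcross = 567.2500 → A = |Σcross|/2 = 283.6250 mm²
Σ(r_i+r_j)·cross = 14178.0000 → first moment M = |Σ|/6 = 2363.0000
R_c = M/A = 2363.0000/283.6250 = 8.3314 mm
θ = 330° = 5.759587 rad
V = θ·R_c·A = 5.759587·8.3314·283.6250 = 13609.903 mm³

Volume = 13609.903 mm³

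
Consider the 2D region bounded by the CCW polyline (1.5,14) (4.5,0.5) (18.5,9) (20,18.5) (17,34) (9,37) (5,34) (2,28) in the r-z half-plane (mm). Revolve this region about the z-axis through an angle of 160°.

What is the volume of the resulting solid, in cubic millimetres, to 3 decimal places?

Volume = 14270.917 mm³

Profile (r,z), 8 vertices: (1.5,14) (4.5,0.5) (18.5,9) (20,18.5) (17,34) (9,37) (5,34) (2,28)
edge 0: (1.5,14)→(4.5,0.5)  cross = 1.5·0.5 − 4.5·14 = -62.2500; (r_i+r_j)·cross = 6·-62.2500 = -373.5000
edge 1: (4.5,0.5)→(18.5,9)  cross = 4.5·9 − 18.5·0.5 = 31.2500; (r_i+r_j)·cross = 23·31.2500 = 718.7500
edge 2: (18.5,9)→(20,18.5)  cross = 18.5·18.5 − 20·9 = 162.2500; (r_i+r_j)·cross = 38.5·162.2500 = 6246.6250
edge 3: (20,18.5)→(17,34)  cross = 20·34 − 17·18.5 = 365.5000; (r_i+r_j)·cross = 37·365.5000 = 13523.5000
edge 4: (17,34)→(9,37)  cross = 17·37 − 9·34 = 323.0000; (r_i+r_j)·cross = 26·323.0000 = 8398.0000
edge 5: (9,37)→(5,34)  cross = 9·34 − 5·37 = 121.0000; (r_i+r_j)·cross = 14·121.0000 = 1694.0000
edge 6: (5,34)→(2,28)  cross = 5·28 − 2·34 = 72.0000; (r_i+r_j)·cross = 7·72.0000 = 504.0000
edge 7: (2,28)→(1.5,14)  cross = 2·14 − 1.5·28 = -14.0000; (r_i+r_j)·cross = 3.5·-14.0000 = -49.0000
Σcross = 998.7500 → A = |Σcross|/2 = 499.3750 mm²
Σ(r_i+r_j)·cross = 30662.3750 → first moment M = |Σ|/6 = 5110.3958
R_c = M/A = 5110.3958/499.3750 = 10.2336 mm
θ = 160° = 2.792527 rad
V = θ·R_c·A = 2.792527·10.2336·499.3750 = 14270.917 mm³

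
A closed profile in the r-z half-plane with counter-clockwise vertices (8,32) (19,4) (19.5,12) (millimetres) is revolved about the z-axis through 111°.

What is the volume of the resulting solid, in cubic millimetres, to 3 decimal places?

Profile (r,z), 3 vertices: (8,32) (19,4) (19.5,12)
edge 0: (8,32)→(19,4)  cross = 8·4 − 19·32 = -576.0000; (r_i+r_j)·cross = 27·-576.0000 = -15552.0000
edge 1: (19,4)→(19.5,12)  cross = 19·12 − 19.5·4 = 150.0000; (r_i+r_j)·cross = 38.5·150.0000 = 5775.0000
edge 2: (19.5,12)→(8,32)  cross = 19.5·32 − 8·12 = 528.0000; (r_i+r_j)·cross = 27.5·528.0000 = 14520.0000
Σcross = 102.0000 → A = |Σcross|/2 = 51.0000 mm²
Σ(r_i+r_j)·cross = 4743.0000 → first moment M = |Σ|/6 = 790.5000
R_c = M/A = 790.5000/51.0000 = 15.5000 mm
θ = 111° = 1.937315 rad
V = θ·R_c·A = 1.937315·15.5000·51.0000 = 1531.448 mm³

Volume = 1531.448 mm³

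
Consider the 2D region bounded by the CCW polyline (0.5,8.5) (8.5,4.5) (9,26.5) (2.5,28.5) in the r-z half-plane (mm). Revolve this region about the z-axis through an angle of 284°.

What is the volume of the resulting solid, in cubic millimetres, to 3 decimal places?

Profile (r,z), 4 vertices: (0.5,8.5) (8.5,4.5) (9,26.5) (2.5,28.5)
edge 0: (0.5,8.5)→(8.5,4.5)  cross = 0.5·4.5 − 8.5·8.5 = -70.0000; (r_i+r_j)·cross = 9·-70.0000 = -630.0000
edge 1: (8.5,4.5)→(9,26.5)  cross = 8.5·26.5 − 9·4.5 = 184.7500; (r_i+r_j)·cross = 17.5·184.7500 = 3233.1250
edge 2: (9,26.5)→(2.5,28.5)  cross = 9·28.5 − 2.5·26.5 = 190.2500; (r_i+r_j)·cross = 11.5·190.2500 = 2187.8750
edge 3: (2.5,28.5)→(0.5,8.5)  cross = 2.5·8.5 − 0.5·28.5 = 7.0000; (r_i+r_j)·cross = 3·7.0000 = 21.0000
Σcross = 312.0000 → A = |Σcross|/2 = 156.0000 mm²
Σ(r_i+r_j)·cross = 4812.0000 → first moment M = |Σ|/6 = 802.0000
R_c = M/A = 802.0000/156.0000 = 5.1410 mm
θ = 284° = 4.956735 rad
V = θ·R_c·A = 4.956735·5.1410·156.0000 = 3975.302 mm³

Volume = 3975.302 mm³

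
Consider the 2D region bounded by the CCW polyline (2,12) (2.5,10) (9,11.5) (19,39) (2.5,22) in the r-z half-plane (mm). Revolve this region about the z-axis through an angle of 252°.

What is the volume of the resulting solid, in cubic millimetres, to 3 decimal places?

Volume = 7175.254 mm³

Profile (r,z), 5 vertices: (2,12) (2.5,10) (9,11.5) (19,39) (2.5,22)
edge 0: (2,12)→(2.5,10)  cross = 2·10 − 2.5·12 = -10.0000; (r_i+r_j)·cross = 4.5·-10.0000 = -45.0000
edge 1: (2.5,10)→(9,11.5)  cross = 2.5·11.5 − 9·10 = -61.2500; (r_i+r_j)·cross = 11.5·-61.2500 = -704.3750
edge 2: (9,11.5)→(19,39)  cross = 9·39 − 19·11.5 = 132.5000; (r_i+r_j)·cross = 28·132.5000 = 3710.0000
edge 3: (19,39)→(2.5,22)  cross = 19·22 − 2.5·39 = 320.5000; (r_i+r_j)·cross = 21.5·320.5000 = 6890.7500
edge 4: (2.5,22)→(2,12)  cross = 2.5·12 − 2·22 = -14.0000; (r_i+r_j)·cross = 4.5·-14.0000 = -63.0000
Σcross = 367.7500 → A = |Σcross|/2 = 183.8750 mm²
Σ(r_i+r_j)·cross = 9788.3750 → first moment M = |Σ|/6 = 1631.3958
R_c = M/A = 1631.3958/183.8750 = 8.8723 mm
θ = 252° = 4.398230 rad
V = θ·R_c·A = 4.398230·8.8723·183.8750 = 7175.254 mm³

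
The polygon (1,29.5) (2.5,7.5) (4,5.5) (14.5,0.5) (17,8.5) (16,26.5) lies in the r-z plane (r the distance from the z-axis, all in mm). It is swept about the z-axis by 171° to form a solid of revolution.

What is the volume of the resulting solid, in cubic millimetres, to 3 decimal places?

Profile (r,z), 6 vertices: (1,29.5) (2.5,7.5) (4,5.5) (14.5,0.5) (17,8.5) (16,26.5)
edge 0: (1,29.5)→(2.5,7.5)  cross = 1·7.5 − 2.5·29.5 = -66.2500; (r_i+r_j)·cross = 3.5·-66.2500 = -231.8750
edge 1: (2.5,7.5)→(4,5.5)  cross = 2.5·5.5 − 4·7.5 = -16.2500; (r_i+r_j)·cross = 6.5·-16.2500 = -105.6250
edge 2: (4,5.5)→(14.5,0.5)  cross = 4·0.5 − 14.5·5.5 = -77.7500; (r_i+r_j)·cross = 18.5·-77.7500 = -1438.3750
edge 3: (14.5,0.5)→(17,8.5)  cross = 14.5·8.5 − 17·0.5 = 114.7500; (r_i+r_j)·cross = 31.5·114.7500 = 3614.6250
edge 4: (17,8.5)→(16,26.5)  cross = 17·26.5 − 16·8.5 = 314.5000; (r_i+r_j)·cross = 33·314.5000 = 10378.5000
edge 5: (16,26.5)→(1,29.5)  cross = 16·29.5 − 1·26.5 = 445.5000; (r_i+r_j)·cross = 17·445.5000 = 7573.5000
Σcross = 714.5000 → A = |Σcross|/2 = 357.2500 mm²
Σ(r_i+r_j)·cross = 19790.7500 → first moment M = |Σ|/6 = 3298.4583
R_c = M/A = 3298.4583/357.2500 = 9.2329 mm
θ = 171° = 2.984513 rad
V = θ·R_c·A = 2.984513·9.2329·357.2500 = 9844.292 mm³

Volume = 9844.292 mm³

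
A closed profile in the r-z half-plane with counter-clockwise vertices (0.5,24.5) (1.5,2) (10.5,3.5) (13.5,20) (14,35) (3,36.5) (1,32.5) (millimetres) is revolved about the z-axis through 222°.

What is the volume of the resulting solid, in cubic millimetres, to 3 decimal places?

Profile (r,z), 7 vertices: (0.5,24.5) (1.5,2) (10.5,3.5) (13.5,20) (14,35) (3,36.5) (1,32.5)
edge 0: (0.5,24.5)→(1.5,2)  cross = 0.5·2 − 1.5·24.5 = -35.7500; (r_i+r_j)·cross = 2·-35.7500 = -71.5000
edge 1: (1.5,2)→(10.5,3.5)  cross = 1.5·3.5 − 10.5·2 = -15.7500; (r_i+r_j)·cross = 12·-15.7500 = -189.0000
edge 2: (10.5,3.5)→(13.5,20)  cross = 10.5·20 − 13.5·3.5 = 162.7500; (r_i+r_j)·cross = 24·162.7500 = 3906.0000
edge 3: (13.5,20)→(14,35)  cross = 13.5·35 − 14·20 = 192.5000; (r_i+r_j)·cross = 27.5·192.5000 = 5293.7500
edge 4: (14,35)→(3,36.5)  cross = 14·36.5 − 3·35 = 406.0000; (r_i+r_j)·cross = 17·406.0000 = 6902.0000
edge 5: (3,36.5)→(1,32.5)  cross = 3·32.5 − 1·36.5 = 61.0000; (r_i+r_j)·cross = 4·61.0000 = 244.0000
edge 6: (1,32.5)→(0.5,24.5)  cross = 1·24.5 − 0.5·32.5 = 8.2500; (r_i+r_j)·cross = 1.5·8.2500 = 12.3750
Σcross = 779.0000 → A = |Σcross|/2 = 389.5000 mm²
Σ(r_i+r_j)·cross = 16097.6250 → first moment M = |Σ|/6 = 2682.9375
R_c = M/A = 2682.9375/389.5000 = 6.8882 mm
θ = 222° = 3.874631 rad
V = θ·R_c·A = 3.874631·6.8882·389.5000 = 10395.393 mm³

Volume = 10395.393 mm³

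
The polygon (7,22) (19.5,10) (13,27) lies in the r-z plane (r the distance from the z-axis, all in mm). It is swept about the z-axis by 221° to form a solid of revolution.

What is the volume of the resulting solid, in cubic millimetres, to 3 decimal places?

Volume = 3415.370 mm³

Profile (r,z), 3 vertices: (7,22) (19.5,10) (13,27)
edge 0: (7,22)→(19.5,10)  cross = 7·10 − 19.5·22 = -359.0000; (r_i+r_j)·cross = 26.5·-359.0000 = -9513.5000
edge 1: (19.5,10)→(13,27)  cross = 19.5·27 − 13·10 = 396.5000; (r_i+r_j)·cross = 32.5·396.5000 = 12886.2500
edge 2: (13,27)→(7,22)  cross = 13·22 − 7·27 = 97.0000; (r_i+r_j)·cross = 20·97.0000 = 1940.0000
Σcross = 134.5000 → A = |Σcross|/2 = 67.2500 mm²
Σ(r_i+r_j)·cross = 5312.7500 → first moment M = |Σ|/6 = 885.4583
R_c = M/A = 885.4583/67.2500 = 13.1667 mm
θ = 221° = 3.857178 rad
V = θ·R_c·A = 3.857178·13.1667·67.2500 = 3415.370 mm³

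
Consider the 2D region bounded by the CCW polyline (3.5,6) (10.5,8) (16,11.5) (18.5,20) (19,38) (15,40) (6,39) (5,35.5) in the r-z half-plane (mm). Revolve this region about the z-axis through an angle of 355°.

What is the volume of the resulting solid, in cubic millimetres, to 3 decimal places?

Volume = 29154.251 mm³

Profile (r,z), 8 vertices: (3.5,6) (10.5,8) (16,11.5) (18.5,20) (19,38) (15,40) (6,39) (5,35.5)
edge 0: (3.5,6)→(10.5,8)  cross = 3.5·8 − 10.5·6 = -35.0000; (r_i+r_j)·cross = 14·-35.0000 = -490.0000
edge 1: (10.5,8)→(16,11.5)  cross = 10.5·11.5 − 16·8 = -7.2500; (r_i+r_j)·cross = 26.5·-7.2500 = -192.1250
edge 2: (16,11.5)→(18.5,20)  cross = 16·20 − 18.5·11.5 = 107.2500; (r_i+r_j)·cross = 34.5·107.2500 = 3700.1250
edge 3: (18.5,20)→(19,38)  cross = 18.5·38 − 19·20 = 323.0000; (r_i+r_j)·cross = 37.5·323.0000 = 12112.5000
edge 4: (19,38)→(15,40)  cross = 19·40 − 15·38 = 190.0000; (r_i+r_j)·cross = 34·190.0000 = 6460.0000
edge 5: (15,40)→(6,39)  cross = 15·39 − 6·40 = 345.0000; (r_i+r_j)·cross = 21·345.0000 = 7245.0000
edge 6: (6,39)→(5,35.5)  cross = 6·35.5 − 5·39 = 18.0000; (r_i+r_j)·cross = 11·18.0000 = 198.0000
edge 7: (5,35.5)→(3.5,6)  cross = 5·6 − 3.5·35.5 = -94.2500; (r_i+r_j)·cross = 8.5·-94.2500 = -801.1250
Σcross = 846.7500 → A = |Σcross|/2 = 423.3750 mm²
Σ(r_i+r_j)·cross = 28232.3750 → first moment M = |Σ|/6 = 4705.3958
R_c = M/A = 4705.3958/423.3750 = 11.1140 mm
θ = 355° = 6.195919 rad
V = θ·R_c·A = 6.195919·11.1140·423.3750 = 29154.251 mm³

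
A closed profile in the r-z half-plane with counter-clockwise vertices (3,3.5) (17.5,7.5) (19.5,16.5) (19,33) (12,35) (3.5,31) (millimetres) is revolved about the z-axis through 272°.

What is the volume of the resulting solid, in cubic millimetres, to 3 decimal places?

Profile (r,z), 6 vertices: (3,3.5) (17.5,7.5) (19.5,16.5) (19,33) (12,35) (3.5,31)
edge 0: (3,3.5)→(17.5,7.5)  cross = 3·7.5 − 17.5·3.5 = -38.7500; (r_i+r_j)·cross = 20.5·-38.7500 = -794.3750
edge 1: (17.5,7.5)→(19.5,16.5)  cross = 17.5·16.5 − 19.5·7.5 = 142.5000; (r_i+r_j)·cross = 37·142.5000 = 5272.5000
edge 2: (19.5,16.5)→(19,33)  cross = 19.5·33 − 19·16.5 = 330.0000; (r_i+r_j)·cross = 38.5·330.0000 = 12705.0000
edge 3: (19,33)→(12,35)  cross = 19·35 − 12·33 = 269.0000; (r_i+r_j)·cross = 31·269.0000 = 8339.0000
edge 4: (12,35)→(3.5,31)  cross = 12·31 − 3.5·35 = 249.5000; (r_i+r_j)·cross = 15.5·249.5000 = 3867.2500
edge 5: (3.5,31)→(3,3.5)  cross = 3.5·3.5 − 3·31 = -80.7500; (r_i+r_j)·cross = 6.5·-80.7500 = -524.8750
Σcross = 871.5000 → A = |Σcross|/2 = 435.7500 mm²
Σ(r_i+r_j)·cross = 28864.5000 → first moment M = |Σ|/6 = 4810.7500
R_c = M/A = 4810.7500/435.7500 = 11.0402 mm
θ = 272° = 4.747296 rad
V = θ·R_c·A = 4.747296·11.0402·435.7500 = 22838.052 mm³

Volume = 22838.052 mm³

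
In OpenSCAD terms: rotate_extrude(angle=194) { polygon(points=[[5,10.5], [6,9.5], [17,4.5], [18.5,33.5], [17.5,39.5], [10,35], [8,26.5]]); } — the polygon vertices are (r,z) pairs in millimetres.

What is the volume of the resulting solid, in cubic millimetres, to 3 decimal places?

Volume = 13702.118 mm³

Profile (r,z), 7 vertices: (5,10.5) (6,9.5) (17,4.5) (18.5,33.5) (17.5,39.5) (10,35) (8,26.5)
edge 0: (5,10.5)→(6,9.5)  cross = 5·9.5 − 6·10.5 = -15.5000; (r_i+r_j)·cross = 11·-15.5000 = -170.5000
edge 1: (6,9.5)→(17,4.5)  cross = 6·4.5 − 17·9.5 = -134.5000; (r_i+r_j)·cross = 23·-134.5000 = -3093.5000
edge 2: (17,4.5)→(18.5,33.5)  cross = 17·33.5 − 18.5·4.5 = 486.2500; (r_i+r_j)·cross = 35.5·486.2500 = 17261.8750
edge 3: (18.5,33.5)→(17.5,39.5)  cross = 18.5·39.5 − 17.5·33.5 = 144.5000; (r_i+r_j)·cross = 36·144.5000 = 5202.0000
edge 4: (17.5,39.5)→(10,35)  cross = 17.5·35 − 10·39.5 = 217.5000; (r_i+r_j)·cross = 27.5·217.5000 = 5981.2500
edge 5: (10,35)→(8,26.5)  cross = 10·26.5 − 8·35 = -15.0000; (r_i+r_j)·cross = 18·-15.0000 = -270.0000
edge 6: (8,26.5)→(5,10.5)  cross = 8·10.5 − 5·26.5 = -48.5000; (r_i+r_j)·cross = 13·-48.5000 = -630.5000
Σcross = 634.7500 → A = |Σcross|/2 = 317.3750 mm²
Σ(r_i+r_j)·cross = 24280.6250 → first moment M = |Σ|/6 = 4046.7708
R_c = M/A = 4046.7708/317.3750 = 12.7508 mm
θ = 194° = 3.385939 rad
V = θ·R_c·A = 3.385939·12.7508·317.3750 = 13702.118 mm³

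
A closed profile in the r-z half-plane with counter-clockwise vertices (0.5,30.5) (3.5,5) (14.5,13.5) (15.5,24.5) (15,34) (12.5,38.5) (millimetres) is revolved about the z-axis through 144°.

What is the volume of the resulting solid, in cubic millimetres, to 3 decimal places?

Volume = 7235.297 mm³

Profile (r,z), 6 vertices: (0.5,30.5) (3.5,5) (14.5,13.5) (15.5,24.5) (15,34) (12.5,38.5)
edge 0: (0.5,30.5)→(3.5,5)  cross = 0.5·5 − 3.5·30.5 = -104.2500; (r_i+r_j)·cross = 4·-104.2500 = -417.0000
edge 1: (3.5,5)→(14.5,13.5)  cross = 3.5·13.5 − 14.5·5 = -25.2500; (r_i+r_j)·cross = 18·-25.2500 = -454.5000
edge 2: (14.5,13.5)→(15.5,24.5)  cross = 14.5·24.5 − 15.5·13.5 = 146.0000; (r_i+r_j)·cross = 30·146.0000 = 4380.0000
edge 3: (15.5,24.5)→(15,34)  cross = 15.5·34 − 15·24.5 = 159.5000; (r_i+r_j)·cross = 30.5·159.5000 = 4864.7500
edge 4: (15,34)→(12.5,38.5)  cross = 15·38.5 − 12.5·34 = 152.5000; (r_i+r_j)·cross = 27.5·152.5000 = 4193.7500
edge 5: (12.5,38.5)→(0.5,30.5)  cross = 12.5·30.5 − 0.5·38.5 = 362.0000; (r_i+r_j)·cross = 13·362.0000 = 4706.0000
Σcross = 690.5000 → A = |Σcross|/2 = 345.2500 mm²
Σ(r_i+r_j)·cross = 17273.0000 → first moment M = |Σ|/6 = 2878.8333
R_c = M/A = 2878.8333/345.2500 = 8.3384 mm
θ = 144° = 2.513274 rad
V = θ·R_c·A = 2.513274·8.3384·345.2500 = 7235.297 mm³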